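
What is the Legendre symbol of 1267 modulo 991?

(1267/991)
  = (276/991)    [1267 ≡ 276 mod 991]
  = (69/991)    [991 ≡ 7 mod 8 ⇒ (2/991)^2 = +1]
  = (991/69)    [QR: 69 ≡ 1 mod 4, sign kept]
  = (25/69)    [991 ≡ 25 mod 69]
  = (69/25)    [QR: 25 ≡ 1 mod 4, sign kept]
  = (19/25)    [69 ≡ 19 mod 25]
  = (25/19)    [QR: 25 ≡ 1 mod 4, sign kept]
  = (6/19)    [25 ≡ 6 mod 19]
  = -(3/19)    [19 ≡ 3 mod 8 ⇒ (2/19) = -1]
  = (19/3)    [QR: both ≡ 3 mod 4, sign flips]
  = (1/3)    [19 ≡ 1 mod 3]
  = 1    [(1/3) = 1]

1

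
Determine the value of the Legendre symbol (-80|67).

1

(-80|67)
  = -(80|67)    [67 ≡ 3 mod 4 ⇒ (-1|67) = -1]
  = -(13|67)    [80 ≡ 13 mod 67]
  = -(67|13)    [QR: 13 ≡ 1 mod 4, sign kept]
  = -(2|13)    [67 ≡ 2 mod 13]
  = (1|13)    [13 ≡ 5 mod 8 ⇒ (2|13) = -1]
  = 1    [(1|13) = 1]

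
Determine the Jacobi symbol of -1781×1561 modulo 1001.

By multiplicativity, (-1781·1561 / 1001) = (-1781 / 1001)·(1561 / 1001).
First factor (-1781 / 1001):
(-1781 / 1001)
  = (221 / 1001)    [-1781 ≡ 221 mod 1001]
  = (1001 / 221)    [QR: 221 ≡ 1 mod 4, sign kept]
  = (117 / 221)    [1001 ≡ 117 mod 221]
  = (221 / 117)    [QR: 117 ≡ 1 mod 4, sign kept]
  = (104 / 117)    [221 ≡ 104 mod 117]
  = -(13 / 117)    [117 ≡ 5 mod 8 ⇒ (2 / 117)^3 = -1]
  = -(117 / 13)    [QR: 13 ≡ 1 mod 4, sign kept]
  = -(0 / 13)    [117 ≡ 0 mod 13]
  = 0    [numerator 0, gcd > 1]
Second factor (1561 / 1001):
(1561 / 1001)
  = (560 / 1001)    [1561 ≡ 560 mod 1001]
  = (35 / 1001)    [1001 ≡ 1 mod 8 ⇒ (2 / 1001)^4 = +1]
  = (1001 / 35)    [QR: 1001 ≡ 1 mod 4, sign kept]
  = (21 / 35)    [1001 ≡ 21 mod 35]
  = (35 / 21)    [QR: 21 ≡ 1 mod 4, sign kept]
  = (14 / 21)    [35 ≡ 14 mod 21]
  = -(7 / 21)    [21 ≡ 5 mod 8 ⇒ (2 / 21) = -1]
  = -(21 / 7)    [QR: 21 ≡ 1 mod 4, sign kept]
  = -(0 / 7)    [21 ≡ 0 mod 7]
  = 0    [numerator 0, gcd > 1]
Product: (0)·(0) = 0.

0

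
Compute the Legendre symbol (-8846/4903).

(-8846/4903)
  = (960/4903)    [-8846 ≡ 960 mod 4903]
  = (15/4903)    [4903 ≡ 7 mod 8 ⇒ (2/4903)^6 = +1]
  = -(4903/15)    [QR: both ≡ 3 mod 4, sign flips]
  = -(13/15)    [4903 ≡ 13 mod 15]
  = -(15/13)    [QR: 13 ≡ 1 mod 4, sign kept]
  = -(2/13)    [15 ≡ 2 mod 13]
  = (1/13)    [13 ≡ 5 mod 8 ⇒ (2/13) = -1]
  = 1    [(1/13) = 1]

1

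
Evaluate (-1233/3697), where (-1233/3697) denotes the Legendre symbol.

1

(-1233/3697)
  = (1233/3697)    [3697 ≡ 1 mod 4 ⇒ (-1/3697) = +1]
  = (3697/1233)    [QR: 1233 ≡ 1 mod 4, sign kept]
  = (1231/1233)    [3697 ≡ 1231 mod 1233]
  = (1233/1231)    [QR: 1233 ≡ 1 mod 4, sign kept]
  = (2/1231)    [1233 ≡ 2 mod 1231]
  = (1/1231)    [1231 ≡ 7 mod 8 ⇒ (2/1231) = +1]
  = 1    [(1/1231) = 1]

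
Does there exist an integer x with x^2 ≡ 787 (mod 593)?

(787/593)
  = (194/593)    [787 ≡ 194 mod 593]
  = (97/593)    [593 ≡ 1 mod 8 ⇒ (2/593) = +1]
  = (593/97)    [QR: 97 ≡ 1 mod 4, sign kept]
  = (11/97)    [593 ≡ 11 mod 97]
  = (97/11)    [QR: 97 ≡ 1 mod 4, sign kept]
  = (9/11)    [97 ≡ 9 mod 11]
  = (11/9)    [QR: 9 ≡ 1 mod 4, sign kept]
  = (2/9)    [11 ≡ 2 mod 9]
  = (1/9)    [9 ≡ 1 mod 8 ⇒ (2/9) = +1]
  = 1    [(1/9) = 1]
(787/593) = 1, and 593 is prime, so 787 is a quadratic residue mod 593.

yes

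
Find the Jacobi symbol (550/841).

1

Factor out 2: 550 = 2·275. Since 841 ≡ 1 (mod 8), (2/841) = +1. Now have (275/841).
841 ≡ 1 (mod 4), so quadratic reciprocity gives (275/841) = (841/275). Reduce: 841 ≡ 16 (mod 275). Now have (16/275).
Factor out 2: 16 = 2^4. Since 275 ≡ 3 (mod 8), (2/275) = -1, and (2/275)^4 = +1. Now have (1/275).
(1/275) = 1. Collecting the sign factors: 1.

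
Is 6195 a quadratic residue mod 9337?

9337 ≡ 1 (mod 4), so quadratic reciprocity gives (6195|9337) = (9337|6195). Reduce: 9337 ≡ 3142 (mod 6195). Now have (3142|6195).
Factor out 2: 3142 = 2·1571. Since 6195 ≡ 3 (mod 8), (2|6195) = -1. Now have -(1571|6195).
Both 1571 ≡ 3 and 6195 ≡ 3 (mod 4), so reciprocity gives (1571|6195) = -(6195|1571). Reduce: 6195 ≡ 1482 (mod 1571). Now have (1482|1571).
Factor out 2: 1482 = 2·741. Since 1571 ≡ 3 (mod 8), (2|1571) = -1. Now have -(741|1571).
741 ≡ 1 (mod 4), so quadratic reciprocity gives (741|1571) = (1571|741). Reduce: 1571 ≡ 89 (mod 741). Now have -(89|741).
89 ≡ 1 (mod 4), so quadratic reciprocity gives (89|741) = (741|89). Reduce: 741 ≡ 29 (mod 89). Now have -(29|89).
29 ≡ 1 (mod 4), so quadratic reciprocity gives (29|89) = (89|29). Reduce: 89 ≡ 2 (mod 29). Now have -(2|29).
Factor out 2: 2 = 2. Since 29 ≡ 5 (mod 8), (2|29) = -1. Now have (1|29).
(1|29) = 1. Collecting the sign factors: 1.
The Legendre symbol is 1, so x^2 ≡ 6195 (mod 9337) has solution.

yes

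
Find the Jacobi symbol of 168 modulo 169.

(168 / 169)
  = (21 / 169)    [169 ≡ 1 mod 8 ⇒ (2 / 169)^3 = +1]
  = (169 / 21)    [QR: 21 ≡ 1 mod 4, sign kept]
  = (1 / 21)    [169 ≡ 1 mod 21]
  = 1    [(1 / 21) = 1]

1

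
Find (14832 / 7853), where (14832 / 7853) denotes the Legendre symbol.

Reduce the numerator: 14832 ≡ 6979 (mod 7853), so (14832 / 7853) = (6979 / 7853).
7853 ≡ 1 (mod 4), so quadratic reciprocity gives (6979 / 7853) = (7853 / 6979). Reduce: 7853 ≡ 874 (mod 6979). Now have (874 / 6979).
Factor out 2: 874 = 2·437. Since 6979 ≡ 3 (mod 8), (2 / 6979) = -1. Now have -(437 / 6979).
437 ≡ 1 (mod 4), so quadratic reciprocity gives (437 / 6979) = (6979 / 437). Reduce: 6979 ≡ 424 (mod 437). Now have -(424 / 437).
Factor out 2: 424 = 2^3·53. Since 437 ≡ 5 (mod 8), (2 / 437) = -1, and (2 / 437)^3 = -1. Now have (53 / 437).
53 ≡ 1 (mod 4), so quadratic reciprocity gives (53 / 437) = (437 / 53). Reduce: 437 ≡ 13 (mod 53). Now have (13 / 53).
13 ≡ 1 (mod 4), so quadratic reciprocity gives (13 / 53) = (53 / 13). Reduce: 53 ≡ 1 (mod 13). Now have (1 / 13).
(1 / 13) = 1. Collecting the sign factors: 1.

1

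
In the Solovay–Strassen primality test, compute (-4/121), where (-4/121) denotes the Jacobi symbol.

(-4/121)
  = (117/121)    [-4 ≡ 117 mod 121]
  = (121/117)    [QR: 117 ≡ 1 mod 4, sign kept]
  = (4/117)    [121 ≡ 4 mod 117]
  = (1/117)    [117 ≡ 5 mod 8 ⇒ (2/117)^2 = +1]
  = 1    [(1/117) = 1]

1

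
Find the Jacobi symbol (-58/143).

1

Reduce the numerator: -58 ≡ 85 (mod 143), so (-58/143) = (85/143).
85 ≡ 1 (mod 4), so quadratic reciprocity gives (85/143) = (143/85). Reduce: 143 ≡ 58 (mod 85). Now have (58/85).
Factor out 2: 58 = 2·29. Since 85 ≡ 5 (mod 8), (2/85) = -1. Now have -(29/85).
29 ≡ 1 (mod 4), so quadratic reciprocity gives (29/85) = (85/29). Reduce: 85 ≡ 27 (mod 29). Now have -(27/29).
29 ≡ 1 (mod 4), so quadratic reciprocity gives (27/29) = (29/27). Reduce: 29 ≡ 2 (mod 27). Now have -(2/27).
Factor out 2: 2 = 2. Since 27 ≡ 3 (mod 8), (2/27) = -1. Now have (1/27).
(1/27) = 1. Collecting the sign factors: 1.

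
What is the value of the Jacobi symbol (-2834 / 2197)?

0

Reduce the numerator: -2834 ≡ 1560 (mod 2197), so (-2834 / 2197) = (1560 / 2197).
Factor out 2: 1560 = 2^3·195. Since 2197 ≡ 5 (mod 8), (2 / 2197) = -1, and (2 / 2197)^3 = -1. Now have -(195 / 2197).
2197 ≡ 1 (mod 4), so quadratic reciprocity gives (195 / 2197) = (2197 / 195). Reduce: 2197 ≡ 52 (mod 195). Now have -(52 / 195).
Factor out 2: 52 = 2^2·13. Since 195 ≡ 3 (mod 8), (2 / 195) = -1, and (2 / 195)^2 = +1. Now have -(13 / 195).
13 ≡ 1 (mod 4), so quadratic reciprocity gives (13 / 195) = (195 / 13). Reduce: 195 ≡ 0 (mod 13). Now have -(0 / 13).
The numerator is now 0 with denominator 13 > 1: the symbol is 0.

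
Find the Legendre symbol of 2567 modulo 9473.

9473 ≡ 1 (mod 4), so quadratic reciprocity gives (2567/9473) = (9473/2567). Reduce: 9473 ≡ 1772 (mod 2567). Now have (1772/2567).
Factor out 2: 1772 = 2^2·443. Since 2567 ≡ 7 (mod 8), (2/2567) = +1, and (2/2567)^2 = +1. Now have (443/2567).
Both 443 ≡ 3 and 2567 ≡ 3 (mod 4), so reciprocity gives (443/2567) = -(2567/443). Reduce: 2567 ≡ 352 (mod 443). Now have -(352/443).
Factor out 2: 352 = 2^5·11. Since 443 ≡ 3 (mod 8), (2/443) = -1, and (2/443)^5 = -1. Now have (11/443).
Both 11 ≡ 3 and 443 ≡ 3 (mod 4), so reciprocity gives (11/443) = -(443/11). Reduce: 443 ≡ 3 (mod 11). Now have -(3/11).
Both 3 ≡ 3 and 11 ≡ 3 (mod 4), so reciprocity gives (3/11) = -(11/3). Reduce: 11 ≡ 2 (mod 3). Now have (2/3).
Factor out 2: 2 = 2. Since 3 ≡ 3 (mod 8), (2/3) = -1. Now have -(1/3).
(1/3) = 1. Collecting the sign factors: -1.

-1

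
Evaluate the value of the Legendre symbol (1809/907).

Reduce the numerator: 1809 ≡ 902 (mod 907), so (1809/907) = (902/907).
Factor out 2: 902 = 2·451. Since 907 ≡ 3 (mod 8), (2/907) = -1. Now have -(451/907).
Both 451 ≡ 3 and 907 ≡ 3 (mod 4), so reciprocity gives (451/907) = -(907/451). Reduce: 907 ≡ 5 (mod 451). Now have (5/451).
5 ≡ 1 (mod 4), so quadratic reciprocity gives (5/451) = (451/5). Reduce: 451 ≡ 1 (mod 5). Now have (1/5).
(1/5) = 1. Collecting the sign factors: 1.

1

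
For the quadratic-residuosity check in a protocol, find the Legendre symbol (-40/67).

(-40/67)
  = (27/67)    [-40 ≡ 27 mod 67]
  = -(67/27)    [QR: both ≡ 3 mod 4, sign flips]
  = -(13/27)    [67 ≡ 13 mod 27]
  = -(27/13)    [QR: 13 ≡ 1 mod 4, sign kept]
  = -(1/13)    [27 ≡ 1 mod 13]
  = -1    [(1/13) = 1]

-1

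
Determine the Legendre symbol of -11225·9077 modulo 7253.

By multiplicativity, (-11225·9077/7253) = (-11225/7253)·(9077/7253).
First factor (-11225/7253):
Reduce the numerator: -11225 ≡ 3281 (mod 7253), so (-11225/7253) = (3281/7253).
3281 ≡ 1 (mod 4), so quadratic reciprocity gives (3281/7253) = (7253/3281). Reduce: 7253 ≡ 691 (mod 3281). Now have (691/3281).
3281 ≡ 1 (mod 4), so quadratic reciprocity gives (691/3281) = (3281/691). Reduce: 3281 ≡ 517 (mod 691). Now have (517/691).
517 ≡ 1 (mod 4), so quadratic reciprocity gives (517/691) = (691/517). Reduce: 691 ≡ 174 (mod 517). Now have (174/517).
Factor out 2: 174 = 2·87. Since 517 ≡ 5 (mod 8), (2/517) = -1. Now have -(87/517).
517 ≡ 1 (mod 4), so quadratic reciprocity gives (87/517) = (517/87). Reduce: 517 ≡ 82 (mod 87). Now have -(82/87).
Factor out 2: 82 = 2·41. Since 87 ≡ 7 (mod 8), (2/87) = +1. Now have -(41/87).
41 ≡ 1 (mod 4), so quadratic reciprocity gives (41/87) = (87/41). Reduce: 87 ≡ 5 (mod 41). Now have -(5/41).
5 ≡ 1 (mod 4), so quadratic reciprocity gives (5/41) = (41/5). Reduce: 41 ≡ 1 (mod 5). Now have -(1/5).
(1/5) = 1. Collecting the sign factors: -1.
Second factor (9077/7253):
Reduce the numerator: 9077 ≡ 1824 (mod 7253), so (9077/7253) = (1824/7253).
Factor out 2: 1824 = 2^5·57. Since 7253 ≡ 5 (mod 8), (2/7253) = -1, and (2/7253)^5 = -1. Now have -(57/7253).
57 ≡ 1 (mod 4), so quadratic reciprocity gives (57/7253) = (7253/57). Reduce: 7253 ≡ 14 (mod 57). Now have -(14/57).
Factor out 2: 14 = 2·7. Since 57 ≡ 1 (mod 8), (2/57) = +1. Now have -(7/57).
57 ≡ 1 (mod 4), so quadratic reciprocity gives (7/57) = (57/7). Reduce: 57 ≡ 1 (mod 7). Now have -(1/7).
(1/7) = 1. Collecting the sign factors: -1.
Product: (-1)·(-1) = 1.

1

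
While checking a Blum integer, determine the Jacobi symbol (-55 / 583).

(-55 / 583)
  = (528 / 583)    [-55 ≡ 528 mod 583]
  = (33 / 583)    [583 ≡ 7 mod 8 ⇒ (2 / 583)^4 = +1]
  = (583 / 33)    [QR: 33 ≡ 1 mod 4, sign kept]
  = (22 / 33)    [583 ≡ 22 mod 33]
  = (11 / 33)    [33 ≡ 1 mod 8 ⇒ (2 / 33) = +1]
  = (33 / 11)    [QR: 33 ≡ 1 mod 4, sign kept]
  = (0 / 11)    [33 ≡ 0 mod 11]
  = 0    [numerator 0, gcd > 1]

0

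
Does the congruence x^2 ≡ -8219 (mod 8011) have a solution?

Reduce the numerator: -8219 ≡ 7803 (mod 8011), so (-8219/8011) = (7803/8011).
Both 7803 ≡ 3 and 8011 ≡ 3 (mod 4), so reciprocity gives (7803/8011) = -(8011/7803). Reduce: 8011 ≡ 208 (mod 7803). Now have -(208/7803).
Factor out 2: 208 = 2^4·13. Since 7803 ≡ 3 (mod 8), (2/7803) = -1, and (2/7803)^4 = +1. Now have -(13/7803).
13 ≡ 1 (mod 4), so quadratic reciprocity gives (13/7803) = (7803/13). Reduce: 7803 ≡ 3 (mod 13). Now have -(3/13).
13 ≡ 1 (mod 4), so quadratic reciprocity gives (3/13) = (13/3). Reduce: 13 ≡ 1 (mod 3). Now have -(1/3).
(1/3) = 1. Collecting the sign factors: -1.
The Legendre symbol is -1, so x^2 ≡ -8219 (mod 8011) has no solution.

no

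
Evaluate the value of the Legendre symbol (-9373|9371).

(-9373|9371)
  = -(9373|9371)    [9371 ≡ 3 mod 4 ⇒ (-1|9371) = -1]
  = -(2|9371)    [9373 ≡ 2 mod 9371]
  = (1|9371)    [9371 ≡ 3 mod 8 ⇒ (2|9371) = -1]
  = 1    [(1|9371) = 1]

1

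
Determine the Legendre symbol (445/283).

(445/283)
  = (162/283)    [445 ≡ 162 mod 283]
  = -(81/283)    [283 ≡ 3 mod 8 ⇒ (2/283) = -1]
  = -(283/81)    [QR: 81 ≡ 1 mod 4, sign kept]
  = -(40/81)    [283 ≡ 40 mod 81]
  = -(5/81)    [81 ≡ 1 mod 8 ⇒ (2/81)^3 = +1]
  = -(81/5)    [QR: 5 ≡ 1 mod 4, sign kept]
  = -(1/5)    [81 ≡ 1 mod 5]
  = -1    [(1/5) = 1]

-1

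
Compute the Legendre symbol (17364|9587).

1

(17364|9587)
  = (7777|9587)    [17364 ≡ 7777 mod 9587]
  = (9587|7777)    [QR: 7777 ≡ 1 mod 4, sign kept]
  = (1810|7777)    [9587 ≡ 1810 mod 7777]
  = (905|7777)    [7777 ≡ 1 mod 8 ⇒ (2|7777) = +1]
  = (7777|905)    [QR: 905 ≡ 1 mod 4, sign kept]
  = (537|905)    [7777 ≡ 537 mod 905]
  = (905|537)    [QR: 537 ≡ 1 mod 4, sign kept]
  = (368|537)    [905 ≡ 368 mod 537]
  = (23|537)    [537 ≡ 1 mod 8 ⇒ (2|537)^4 = +1]
  = (537|23)    [QR: 537 ≡ 1 mod 4, sign kept]
  = (8|23)    [537 ≡ 8 mod 23]
  = (1|23)    [23 ≡ 7 mod 8 ⇒ (2|23)^3 = +1]
  = 1    [(1|23) = 1]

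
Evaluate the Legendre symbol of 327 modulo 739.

(327/739)
  = -(739/327)    [QR: both ≡ 3 mod 4, sign flips]
  = -(85/327)    [739 ≡ 85 mod 327]
  = -(327/85)    [QR: 85 ≡ 1 mod 4, sign kept]
  = -(72/85)    [327 ≡ 72 mod 85]
  = (9/85)    [85 ≡ 5 mod 8 ⇒ (2/85)^3 = -1]
  = (85/9)    [QR: 9 ≡ 1 mod 4, sign kept]
  = (4/9)    [85 ≡ 4 mod 9]
  = (1/9)    [9 ≡ 1 mod 8 ⇒ (2/9)^2 = +1]
  = 1    [(1/9) = 1]

1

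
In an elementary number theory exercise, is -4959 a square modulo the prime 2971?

yes

(-4959/2971)
  = -(4959/2971)    [2971 ≡ 3 mod 4 ⇒ (-1/2971) = -1]
  = -(1988/2971)    [4959 ≡ 1988 mod 2971]
  = -(497/2971)    [2971 ≡ 3 mod 8 ⇒ (2/2971)^2 = +1]
  = -(2971/497)    [QR: 497 ≡ 1 mod 4, sign kept]
  = -(486/497)    [2971 ≡ 486 mod 497]
  = -(243/497)    [497 ≡ 1 mod 8 ⇒ (2/497) = +1]
  = -(497/243)    [QR: 497 ≡ 1 mod 4, sign kept]
  = -(11/243)    [497 ≡ 11 mod 243]
  = (243/11)    [QR: both ≡ 3 mod 4, sign flips]
  = (1/11)    [243 ≡ 1 mod 11]
  = 1    [(1/11) = 1]
The Legendre symbol is 1, so x^2 ≡ -4959 (mod 2971) has solution.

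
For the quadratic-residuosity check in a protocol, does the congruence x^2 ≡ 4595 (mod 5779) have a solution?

(4595|5779)
  = -(5779|4595)    [QR: both ≡ 3 mod 4, sign flips]
  = -(1184|4595)    [5779 ≡ 1184 mod 4595]
  = (37|4595)    [4595 ≡ 3 mod 8 ⇒ (2|4595)^5 = -1]
  = (4595|37)    [QR: 37 ≡ 1 mod 4, sign kept]
  = (7|37)    [4595 ≡ 7 mod 37]
  = (37|7)    [QR: 37 ≡ 1 mod 4, sign kept]
  = (2|7)    [37 ≡ 2 mod 7]
  = (1|7)    [7 ≡ 7 mod 8 ⇒ (2|7) = +1]
  = 1    [(1|7) = 1]
The Legendre symbol is 1, so x^2 ≡ 4595 (mod 5779) has solution.

yes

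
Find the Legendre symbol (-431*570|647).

1

By multiplicativity, (-431·570|647) = (-431|647)·(570|647).
First factor (-431|647):
Pull out -1: (-431|647) = (-1|647)·(431|647). Since 647 ≡ 3 (mod 4), (-1|647) = -1. Now have -(431|647).
Both 431 ≡ 3 and 647 ≡ 3 (mod 4), so reciprocity gives (431|647) = -(647|431). Reduce: 647 ≡ 216 (mod 431). Now have (216|431).
Factor out 2: 216 = 2^3·27. Since 431 ≡ 7 (mod 8), (2|431) = +1, and (2|431)^3 = +1. Now have (27|431).
Both 27 ≡ 3 and 431 ≡ 3 (mod 4), so reciprocity gives (27|431) = -(431|27). Reduce: 431 ≡ 26 (mod 27). Now have -(26|27).
Factor out 2: 26 = 2·13. Since 27 ≡ 3 (mod 8), (2|27) = -1. Now have (13|27).
13 ≡ 1 (mod 4), so quadratic reciprocity gives (13|27) = (27|13). Reduce: 27 ≡ 1 (mod 13). Now have (1|13).
(1|13) = 1. Collecting the sign factors: 1.
Second factor (570|647):
Factor out 2: 570 = 2·285. Since 647 ≡ 7 (mod 8), (2|647) = +1. Now have (285|647).
285 ≡ 1 (mod 4), so quadratic reciprocity gives (285|647) = (647|285). Reduce: 647 ≡ 77 (mod 285). Now have (77|285).
77 ≡ 1 (mod 4), so quadratic reciprocity gives (77|285) = (285|77). Reduce: 285 ≡ 54 (mod 77). Now have (54|77).
Factor out 2: 54 = 2·27. Since 77 ≡ 5 (mod 8), (2|77) = -1. Now have -(27|77).
77 ≡ 1 (mod 4), so quadratic reciprocity gives (27|77) = (77|27). Reduce: 77 ≡ 23 (mod 27). Now have -(23|27).
Both 23 ≡ 3 and 27 ≡ 3 (mod 4), so reciprocity gives (23|27) = -(27|23). Reduce: 27 ≡ 4 (mod 23). Now have (4|23).
Factor out 2: 4 = 2^2. Since 23 ≡ 7 (mod 8), (2|23) = +1, and (2|23)^2 = +1. Now have (1|23).
(1|23) = 1. Collecting the sign factors: 1.
Product: (1)·(1) = 1.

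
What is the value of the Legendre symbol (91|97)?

(91|97)
  = (97|91)    [QR: 97 ≡ 1 mod 4, sign kept]
  = (6|91)    [97 ≡ 6 mod 91]
  = -(3|91)    [91 ≡ 3 mod 8 ⇒ (2|91) = -1]
  = (91|3)    [QR: both ≡ 3 mod 4, sign flips]
  = (1|3)    [91 ≡ 1 mod 3]
  = 1    [(1|3) = 1]

1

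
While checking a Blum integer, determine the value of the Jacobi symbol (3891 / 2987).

(3891 / 2987)
  = (904 / 2987)    [3891 ≡ 904 mod 2987]
  = -(113 / 2987)    [2987 ≡ 3 mod 8 ⇒ (2 / 2987)^3 = -1]
  = -(2987 / 113)    [QR: 113 ≡ 1 mod 4, sign kept]
  = -(49 / 113)    [2987 ≡ 49 mod 113]
  = -(113 / 49)    [QR: 49 ≡ 1 mod 4, sign kept]
  = -(15 / 49)    [113 ≡ 15 mod 49]
  = -(49 / 15)    [QR: 49 ≡ 1 mod 4, sign kept]
  = -(4 / 15)    [49 ≡ 4 mod 15]
  = -(1 / 15)    [15 ≡ 7 mod 8 ⇒ (2 / 15)^2 = +1]
  = -1    [(1 / 15) = 1]

-1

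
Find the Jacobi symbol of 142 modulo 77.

(142/77)
  = (65/77)    [142 ≡ 65 mod 77]
  = (77/65)    [QR: 65 ≡ 1 mod 4, sign kept]
  = (12/65)    [77 ≡ 12 mod 65]
  = (3/65)    [65 ≡ 1 mod 8 ⇒ (2/65)^2 = +1]
  = (65/3)    [QR: 65 ≡ 1 mod 4, sign kept]
  = (2/3)    [65 ≡ 2 mod 3]
  = -(1/3)    [3 ≡ 3 mod 8 ⇒ (2/3) = -1]
  = -1    [(1/3) = 1]

-1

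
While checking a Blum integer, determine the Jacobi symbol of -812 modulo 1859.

Reduce the numerator: -812 ≡ 1047 (mod 1859), so (-812/1859) = (1047/1859).
Both 1047 ≡ 3 and 1859 ≡ 3 (mod 4), so reciprocity gives (1047/1859) = -(1859/1047). Reduce: 1859 ≡ 812 (mod 1047). Now have -(812/1047).
Factor out 2: 812 = 2^2·203. Since 1047 ≡ 7 (mod 8), (2/1047) = +1, and (2/1047)^2 = +1. Now have -(203/1047).
Both 203 ≡ 3 and 1047 ≡ 3 (mod 4), so reciprocity gives (203/1047) = -(1047/203). Reduce: 1047 ≡ 32 (mod 203). Now have (32/203).
Factor out 2: 32 = 2^5. Since 203 ≡ 3 (mod 8), (2/203) = -1, and (2/203)^5 = -1. Now have -(1/203).
(1/203) = 1. Collecting the sign factors: -1.

-1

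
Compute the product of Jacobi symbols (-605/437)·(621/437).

0

By multiplicativity, (-605·621/437) = (-605/437)·(621/437).
First factor (-605/437):
(-605/437)
  = (269/437)    [-605 ≡ 269 mod 437]
  = (437/269)    [QR: 269 ≡ 1 mod 4, sign kept]
  = (168/269)    [437 ≡ 168 mod 269]
  = -(21/269)    [269 ≡ 5 mod 8 ⇒ (2/269)^3 = -1]
  = -(269/21)    [QR: 21 ≡ 1 mod 4, sign kept]
  = -(17/21)    [269 ≡ 17 mod 21]
  = -(21/17)    [QR: 17 ≡ 1 mod 4, sign kept]
  = -(4/17)    [21 ≡ 4 mod 17]
  = -(1/17)    [17 ≡ 1 mod 8 ⇒ (2/17)^2 = +1]
  = -1    [(1/17) = 1]
Second factor (621/437):
(621/437)
  = (184/437)    [621 ≡ 184 mod 437]
  = -(23/437)    [437 ≡ 5 mod 8 ⇒ (2/437)^3 = -1]
  = -(437/23)    [QR: 437 ≡ 1 mod 4, sign kept]
  = -(0/23)    [437 ≡ 0 mod 23]
  = 0    [numerator 0, gcd > 1]
Product: (-1)·(0) = 0.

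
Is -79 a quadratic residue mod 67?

Pull out -1: (-79|67) = (-1|67)·(79|67). Since 67 ≡ 3 (mod 4), (-1|67) = -1. Now have -(79|67).
Reduce the numerator: 79 ≡ 12 (mod 67), so (79|67) = (12|67).
Factor out 2: 12 = 2^2·3. Since 67 ≡ 3 (mod 8), (2|67) = -1, and (2|67)^2 = +1. Now have -(3|67).
Both 3 ≡ 3 and 67 ≡ 3 (mod 4), so reciprocity gives (3|67) = -(67|3). Reduce: 67 ≡ 1 (mod 3). Now have (1|3).
(1|3) = 1. Collecting the sign factors: 1.
The Legendre symbol is 1, so x^2 ≡ -79 (mod 67) has solution.

yes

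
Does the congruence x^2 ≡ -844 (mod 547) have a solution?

yes

Reduce the numerator: -844 ≡ 250 (mod 547), so (-844/547) = (250/547).
Factor out 2: 250 = 2·125. Since 547 ≡ 3 (mod 8), (2/547) = -1. Now have -(125/547).
125 ≡ 1 (mod 4), so quadratic reciprocity gives (125/547) = (547/125). Reduce: 547 ≡ 47 (mod 125). Now have -(47/125).
125 ≡ 1 (mod 4), so quadratic reciprocity gives (47/125) = (125/47). Reduce: 125 ≡ 31 (mod 47). Now have -(31/47).
Both 31 ≡ 3 and 47 ≡ 3 (mod 4), so reciprocity gives (31/47) = -(47/31). Reduce: 47 ≡ 16 (mod 31). Now have (16/31).
Factor out 2: 16 = 2^4. Since 31 ≡ 7 (mod 8), (2/31) = +1, and (2/31)^4 = +1. Now have (1/31).
(1/31) = 1. Collecting the sign factors: 1.
(-844/547) = 1, and 547 is prime, so -844 is a quadratic residue mod 547.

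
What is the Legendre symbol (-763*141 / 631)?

By multiplicativity, (-763·141 / 631) = (-763 / 631)·(141 / 631).
First factor (-763 / 631):
Pull out -1: (-763 / 631) = (-1 / 631)·(763 / 631). Since 631 ≡ 3 (mod 4), (-1 / 631) = -1. Now have -(763 / 631).
Reduce the numerator: 763 ≡ 132 (mod 631), so (763 / 631) = (132 / 631).
Factor out 2: 132 = 2^2·33. Since 631 ≡ 7 (mod 8), (2 / 631) = +1, and (2 / 631)^2 = +1. Now have -(33 / 631).
33 ≡ 1 (mod 4), so quadratic reciprocity gives (33 / 631) = (631 / 33). Reduce: 631 ≡ 4 (mod 33). Now have -(4 / 33).
Factor out 2: 4 = 2^2. Since 33 ≡ 1 (mod 8), (2 / 33) = +1, and (2 / 33)^2 = +1. Now have -(1 / 33).
(1 / 33) = 1. Collecting the sign factors: -1.
Second factor (141 / 631):
141 ≡ 1 (mod 4), so quadratic reciprocity gives (141 / 631) = (631 / 141). Reduce: 631 ≡ 67 (mod 141). Now have (67 / 141).
141 ≡ 1 (mod 4), so quadratic reciprocity gives (67 / 141) = (141 / 67). Reduce: 141 ≡ 7 (mod 67). Now have (7 / 67).
Both 7 ≡ 3 and 67 ≡ 3 (mod 4), so reciprocity gives (7 / 67) = -(67 / 7). Reduce: 67 ≡ 4 (mod 7). Now have -(4 / 7).
Factor out 2: 4 = 2^2. Since 7 ≡ 7 (mod 8), (2 / 7) = +1, and (2 / 7)^2 = +1. Now have -(1 / 7).
(1 / 7) = 1. Collecting the sign factors: -1.
Product: (-1)·(-1) = 1.

1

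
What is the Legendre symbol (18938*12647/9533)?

By multiplicativity, (18938·12647/9533) = (18938/9533)·(12647/9533).
First factor (18938/9533):
(18938/9533)
  = (9405/9533)    [18938 ≡ 9405 mod 9533]
  = (9533/9405)    [QR: 9405 ≡ 1 mod 4, sign kept]
  = (128/9405)    [9533 ≡ 128 mod 9405]
  = -(1/9405)    [9405 ≡ 5 mod 8 ⇒ (2/9405)^7 = -1]
  = -1    [(1/9405) = 1]
Second factor (12647/9533):
(12647/9533)
  = (3114/9533)    [12647 ≡ 3114 mod 9533]
  = -(1557/9533)    [9533 ≡ 5 mod 8 ⇒ (2/9533) = -1]
  = -(9533/1557)    [QR: 1557 ≡ 1 mod 4, sign kept]
  = -(191/1557)    [9533 ≡ 191 mod 1557]
  = -(1557/191)    [QR: 1557 ≡ 1 mod 4, sign kept]
  = -(29/191)    [1557 ≡ 29 mod 191]
  = -(191/29)    [QR: 29 ≡ 1 mod 4, sign kept]
  = -(17/29)    [191 ≡ 17 mod 29]
  = -(29/17)    [QR: 17 ≡ 1 mod 4, sign kept]
  = -(12/17)    [29 ≡ 12 mod 17]
  = -(3/17)    [17 ≡ 1 mod 8 ⇒ (2/17)^2 = +1]
  = -(17/3)    [QR: 17 ≡ 1 mod 4, sign kept]
  = -(2/3)    [17 ≡ 2 mod 3]
  = (1/3)    [3 ≡ 3 mod 8 ⇒ (2/3) = -1]
  = 1    [(1/3) = 1]
Product: (-1)·(1) = -1.

-1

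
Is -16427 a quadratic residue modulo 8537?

yes

Reduce the numerator: -16427 ≡ 647 (mod 8537), so (-16427|8537) = (647|8537).
8537 ≡ 1 (mod 4), so quadratic reciprocity gives (647|8537) = (8537|647). Reduce: 8537 ≡ 126 (mod 647). Now have (126|647).
Factor out 2: 126 = 2·63. Since 647 ≡ 7 (mod 8), (2|647) = +1. Now have (63|647).
Both 63 ≡ 3 and 647 ≡ 3 (mod 4), so reciprocity gives (63|647) = -(647|63). Reduce: 647 ≡ 17 (mod 63). Now have -(17|63).
17 ≡ 1 (mod 4), so quadratic reciprocity gives (17|63) = (63|17). Reduce: 63 ≡ 12 (mod 17). Now have -(12|17).
Factor out 2: 12 = 2^2·3. Since 17 ≡ 1 (mod 8), (2|17) = +1, and (2|17)^2 = +1. Now have -(3|17).
17 ≡ 1 (mod 4), so quadratic reciprocity gives (3|17) = (17|3). Reduce: 17 ≡ 2 (mod 3). Now have -(2|3).
Factor out 2: 2 = 2. Since 3 ≡ 3 (mod 8), (2|3) = -1. Now have (1|3).
(1|3) = 1. Collecting the sign factors: 1.
The Legendre symbol is 1, so x^2 ≡ -16427 (mod 8537) has solution.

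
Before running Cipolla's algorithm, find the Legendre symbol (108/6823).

Factor out 2: 108 = 2^2·27. Since 6823 ≡ 7 (mod 8), (2/6823) = +1, and (2/6823)^2 = +1. Now have (27/6823).
Both 27 ≡ 3 and 6823 ≡ 3 (mod 4), so reciprocity gives (27/6823) = -(6823/27). Reduce: 6823 ≡ 19 (mod 27). Now have -(19/27).
Both 19 ≡ 3 and 27 ≡ 3 (mod 4), so reciprocity gives (19/27) = -(27/19). Reduce: 27 ≡ 8 (mod 19). Now have (8/19).
Factor out 2: 8 = 2^3. Since 19 ≡ 3 (mod 8), (2/19) = -1, and (2/19)^3 = -1. Now have -(1/19).
(1/19) = 1. Collecting the sign factors: -1.

-1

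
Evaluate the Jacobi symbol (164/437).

(164/437)
  = (41/437)    [437 ≡ 5 mod 8 ⇒ (2/437)^2 = +1]
  = (437/41)    [QR: 41 ≡ 1 mod 4, sign kept]
  = (27/41)    [437 ≡ 27 mod 41]
  = (41/27)    [QR: 41 ≡ 1 mod 4, sign kept]
  = (14/27)    [41 ≡ 14 mod 27]
  = -(7/27)    [27 ≡ 3 mod 8 ⇒ (2/27) = -1]
  = (27/7)    [QR: both ≡ 3 mod 4, sign flips]
  = (6/7)    [27 ≡ 6 mod 7]
  = (3/7)    [7 ≡ 7 mod 8 ⇒ (2/7) = +1]
  = -(7/3)    [QR: both ≡ 3 mod 4, sign flips]
  = -(1/3)    [7 ≡ 1 mod 3]
  = -1    [(1/3) = 1]

-1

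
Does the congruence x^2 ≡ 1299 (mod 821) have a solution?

yes

Reduce the numerator: 1299 ≡ 478 (mod 821), so (1299|821) = (478|821).
Factor out 2: 478 = 2·239. Since 821 ≡ 5 (mod 8), (2|821) = -1. Now have -(239|821).
821 ≡ 1 (mod 4), so quadratic reciprocity gives (239|821) = (821|239). Reduce: 821 ≡ 104 (mod 239). Now have -(104|239).
Factor out 2: 104 = 2^3·13. Since 239 ≡ 7 (mod 8), (2|239) = +1, and (2|239)^3 = +1. Now have -(13|239).
13 ≡ 1 (mod 4), so quadratic reciprocity gives (13|239) = (239|13). Reduce: 239 ≡ 5 (mod 13). Now have -(5|13).
5 ≡ 1 (mod 4), so quadratic reciprocity gives (5|13) = (13|5). Reduce: 13 ≡ 3 (mod 5). Now have -(3|5).
5 ≡ 1 (mod 4), so quadratic reciprocity gives (3|5) = (5|3). Reduce: 5 ≡ 2 (mod 3). Now have -(2|3).
Factor out 2: 2 = 2. Since 3 ≡ 3 (mod 8), (2|3) = -1. Now have (1|3).
(1|3) = 1. Collecting the sign factors: 1.
The Legendre symbol is 1, so x^2 ≡ 1299 (mod 821) has solution.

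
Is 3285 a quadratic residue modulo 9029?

(3285|9029)
  = (9029|3285)    [QR: 3285 ≡ 1 mod 4, sign kept]
  = (2459|3285)    [9029 ≡ 2459 mod 3285]
  = (3285|2459)    [QR: 3285 ≡ 1 mod 4, sign kept]
  = (826|2459)    [3285 ≡ 826 mod 2459]
  = -(413|2459)    [2459 ≡ 3 mod 8 ⇒ (2|2459) = -1]
  = -(2459|413)    [QR: 413 ≡ 1 mod 4, sign kept]
  = -(394|413)    [2459 ≡ 394 mod 413]
  = (197|413)    [413 ≡ 5 mod 8 ⇒ (2|413) = -1]
  = (413|197)    [QR: 197 ≡ 1 mod 4, sign kept]
  = (19|197)    [413 ≡ 19 mod 197]
  = (197|19)    [QR: 197 ≡ 1 mod 4, sign kept]
  = (7|19)    [197 ≡ 7 mod 19]
  = -(19|7)    [QR: both ≡ 3 mod 4, sign flips]
  = -(5|7)    [19 ≡ 5 mod 7]
  = -(7|5)    [QR: 5 ≡ 1 mod 4, sign kept]
  = -(2|5)    [7 ≡ 2 mod 5]
  = (1|5)    [5 ≡ 5 mod 8 ⇒ (2|5) = -1]
  = 1    [(1|5) = 1]
(3285|9029) = 1, and 9029 is prime, so 3285 is a quadratic residue mod 9029.

yes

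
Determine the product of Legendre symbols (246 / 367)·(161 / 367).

By multiplicativity, (246·161 / 367) = (246 / 367)·(161 / 367).
First factor (246 / 367):
(246 / 367)
  = (123 / 367)    [367 ≡ 7 mod 8 ⇒ (2 / 367) = +1]
  = -(367 / 123)    [QR: both ≡ 3 mod 4, sign flips]
  = -(121 / 123)    [367 ≡ 121 mod 123]
  = -(123 / 121)    [QR: 121 ≡ 1 mod 4, sign kept]
  = -(2 / 121)    [123 ≡ 2 mod 121]
  = -(1 / 121)    [121 ≡ 1 mod 8 ⇒ (2 / 121) = +1]
  = -1    [(1 / 121) = 1]
Second factor (161 / 367):
(161 / 367)
  = (367 / 161)    [QR: 161 ≡ 1 mod 4, sign kept]
  = (45 / 161)    [367 ≡ 45 mod 161]
  = (161 / 45)    [QR: 45 ≡ 1 mod 4, sign kept]
  = (26 / 45)    [161 ≡ 26 mod 45]
  = -(13 / 45)    [45 ≡ 5 mod 8 ⇒ (2 / 45) = -1]
  = -(45 / 13)    [QR: 13 ≡ 1 mod 4, sign kept]
  = -(6 / 13)    [45 ≡ 6 mod 13]
  = (3 / 13)    [13 ≡ 5 mod 8 ⇒ (2 / 13) = -1]
  = (13 / 3)    [QR: 13 ≡ 1 mod 4, sign kept]
  = (1 / 3)    [13 ≡ 1 mod 3]
  = 1    [(1 / 3) = 1]
Product: (-1)·(1) = -1.

-1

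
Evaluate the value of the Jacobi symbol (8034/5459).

0

(8034/5459)
  = (2575/5459)    [8034 ≡ 2575 mod 5459]
  = -(5459/2575)    [QR: both ≡ 3 mod 4, sign flips]
  = -(309/2575)    [5459 ≡ 309 mod 2575]
  = -(2575/309)    [QR: 309 ≡ 1 mod 4, sign kept]
  = -(103/309)    [2575 ≡ 103 mod 309]
  = -(309/103)    [QR: 309 ≡ 1 mod 4, sign kept]
  = -(0/103)    [309 ≡ 0 mod 103]
  = 0    [numerator 0, gcd > 1]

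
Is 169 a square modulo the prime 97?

(169/97)
  = (72/97)    [169 ≡ 72 mod 97]
  = (9/97)    [97 ≡ 1 mod 8 ⇒ (2/97)^3 = +1]
  = (97/9)    [QR: 9 ≡ 1 mod 4, sign kept]
  = (7/9)    [97 ≡ 7 mod 9]
  = (9/7)    [QR: 9 ≡ 1 mod 4, sign kept]
  = (2/7)    [9 ≡ 2 mod 7]
  = (1/7)    [7 ≡ 7 mod 8 ⇒ (2/7) = +1]
  = 1    [(1/7) = 1]
The Legendre symbol is 1, so x^2 ≡ 169 (mod 97) has solution.

yes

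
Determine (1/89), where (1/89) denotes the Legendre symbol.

1

(1/89)
  = 1    [(1/89) = 1]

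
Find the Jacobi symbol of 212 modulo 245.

-1

(212|245)
  = (53|245)    [245 ≡ 5 mod 8 ⇒ (2|245)^2 = +1]
  = (245|53)    [QR: 53 ≡ 1 mod 4, sign kept]
  = (33|53)    [245 ≡ 33 mod 53]
  = (53|33)    [QR: 33 ≡ 1 mod 4, sign kept]
  = (20|33)    [53 ≡ 20 mod 33]
  = (5|33)    [33 ≡ 1 mod 8 ⇒ (2|33)^2 = +1]
  = (33|5)    [QR: 5 ≡ 1 mod 4, sign kept]
  = (3|5)    [33 ≡ 3 mod 5]
  = (5|3)    [QR: 5 ≡ 1 mod 4, sign kept]
  = (2|3)    [5 ≡ 2 mod 3]
  = -(1|3)    [3 ≡ 3 mod 8 ⇒ (2|3) = -1]
  = -1    [(1|3) = 1]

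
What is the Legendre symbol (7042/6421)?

Reduce the numerator: 7042 ≡ 621 (mod 6421), so (7042/6421) = (621/6421).
621 ≡ 1 (mod 4), so quadratic reciprocity gives (621/6421) = (6421/621). Reduce: 6421 ≡ 211 (mod 621). Now have (211/621).
621 ≡ 1 (mod 4), so quadratic reciprocity gives (211/621) = (621/211). Reduce: 621 ≡ 199 (mod 211). Now have (199/211).
Both 199 ≡ 3 and 211 ≡ 3 (mod 4), so reciprocity gives (199/211) = -(211/199). Reduce: 211 ≡ 12 (mod 199). Now have -(12/199).
Factor out 2: 12 = 2^2·3. Since 199 ≡ 7 (mod 8), (2/199) = +1, and (2/199)^2 = +1. Now have -(3/199).
Both 3 ≡ 3 and 199 ≡ 3 (mod 4), so reciprocity gives (3/199) = -(199/3). Reduce: 199 ≡ 1 (mod 3). Now have (1/3).
(1/3) = 1. Collecting the sign factors: 1.

1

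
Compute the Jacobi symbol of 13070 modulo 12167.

(13070 / 12167)
  = (903 / 12167)    [13070 ≡ 903 mod 12167]
  = -(12167 / 903)    [QR: both ≡ 3 mod 4, sign flips]
  = -(428 / 903)    [12167 ≡ 428 mod 903]
  = -(107 / 903)    [903 ≡ 7 mod 8 ⇒ (2 / 903)^2 = +1]
  = (903 / 107)    [QR: both ≡ 3 mod 4, sign flips]
  = (47 / 107)    [903 ≡ 47 mod 107]
  = -(107 / 47)    [QR: both ≡ 3 mod 4, sign flips]
  = -(13 / 47)    [107 ≡ 13 mod 47]
  = -(47 / 13)    [QR: 13 ≡ 1 mod 4, sign kept]
  = -(8 / 13)    [47 ≡ 8 mod 13]
  = (1 / 13)    [13 ≡ 5 mod 8 ⇒ (2 / 13)^3 = -1]
  = 1    [(1 / 13) = 1]

1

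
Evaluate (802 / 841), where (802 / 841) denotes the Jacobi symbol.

(802 / 841)
  = (401 / 841)    [841 ≡ 1 mod 8 ⇒ (2 / 841) = +1]
  = (841 / 401)    [QR: 401 ≡ 1 mod 4, sign kept]
  = (39 / 401)    [841 ≡ 39 mod 401]
  = (401 / 39)    [QR: 401 ≡ 1 mod 4, sign kept]
  = (11 / 39)    [401 ≡ 11 mod 39]
  = -(39 / 11)    [QR: both ≡ 3 mod 4, sign flips]
  = -(6 / 11)    [39 ≡ 6 mod 11]
  = (3 / 11)    [11 ≡ 3 mod 8 ⇒ (2 / 11) = -1]
  = -(11 / 3)    [QR: both ≡ 3 mod 4, sign flips]
  = -(2 / 3)    [11 ≡ 2 mod 3]
  = (1 / 3)    [3 ≡ 3 mod 8 ⇒ (2 / 3) = -1]
  = 1    [(1 / 3) = 1]

1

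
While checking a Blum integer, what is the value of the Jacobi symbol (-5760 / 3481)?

Reduce the numerator: -5760 ≡ 1202 (mod 3481), so (-5760 / 3481) = (1202 / 3481).
Factor out 2: 1202 = 2·601. Since 3481 ≡ 1 (mod 8), (2 / 3481) = +1. Now have (601 / 3481).
601 ≡ 1 (mod 4), so quadratic reciprocity gives (601 / 3481) = (3481 / 601). Reduce: 3481 ≡ 476 (mod 601). Now have (476 / 601).
Factor out 2: 476 = 2^2·119. Since 601 ≡ 1 (mod 8), (2 / 601) = +1, and (2 / 601)^2 = +1. Now have (119 / 601).
601 ≡ 1 (mod 4), so quadratic reciprocity gives (119 / 601) = (601 / 119). Reduce: 601 ≡ 6 (mod 119). Now have (6 / 119).
Factor out 2: 6 = 2·3. Since 119 ≡ 7 (mod 8), (2 / 119) = +1. Now have (3 / 119).
Both 3 ≡ 3 and 119 ≡ 3 (mod 4), so reciprocity gives (3 / 119) = -(119 / 3). Reduce: 119 ≡ 2 (mod 3). Now have -(2 / 3).
Factor out 2: 2 = 2. Since 3 ≡ 3 (mod 8), (2 / 3) = -1. Now have (1 / 3).
(1 / 3) = 1. Collecting the sign factors: 1.

1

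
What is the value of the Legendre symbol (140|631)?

(140|631)
  = (35|631)    [631 ≡ 7 mod 8 ⇒ (2|631)^2 = +1]
  = -(631|35)    [QR: both ≡ 3 mod 4, sign flips]
  = -(1|35)    [631 ≡ 1 mod 35]
  = -1    [(1|35) = 1]

-1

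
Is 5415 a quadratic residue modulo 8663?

no

Both 5415 ≡ 3 and 8663 ≡ 3 (mod 4), so reciprocity gives (5415/8663) = -(8663/5415). Reduce: 8663 ≡ 3248 (mod 5415). Now have -(3248/5415).
Factor out 2: 3248 = 2^4·203. Since 5415 ≡ 7 (mod 8), (2/5415) = +1, and (2/5415)^4 = +1. Now have -(203/5415).
Both 203 ≡ 3 and 5415 ≡ 3 (mod 4), so reciprocity gives (203/5415) = -(5415/203). Reduce: 5415 ≡ 137 (mod 203). Now have (137/203).
137 ≡ 1 (mod 4), so quadratic reciprocity gives (137/203) = (203/137). Reduce: 203 ≡ 66 (mod 137). Now have (66/137).
Factor out 2: 66 = 2·33. Since 137 ≡ 1 (mod 8), (2/137) = +1. Now have (33/137).
33 ≡ 1 (mod 4), so quadratic reciprocity gives (33/137) = (137/33). Reduce: 137 ≡ 5 (mod 33). Now have (5/33).
5 ≡ 1 (mod 4), so quadratic reciprocity gives (5/33) = (33/5). Reduce: 33 ≡ 3 (mod 5). Now have (3/5).
5 ≡ 1 (mod 4), so quadratic reciprocity gives (3/5) = (5/3). Reduce: 5 ≡ 2 (mod 3). Now have (2/3).
Factor out 2: 2 = 2. Since 3 ≡ 3 (mod 8), (2/3) = -1. Now have -(1/3).
(1/3) = 1. Collecting the sign factors: -1.
The Legendre symbol is -1, so x^2 ≡ 5415 (mod 8663) has no solution.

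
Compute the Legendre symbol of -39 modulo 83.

(-39 / 83)
  = (44 / 83)    [-39 ≡ 44 mod 83]
  = (11 / 83)    [83 ≡ 3 mod 8 ⇒ (2 / 83)^2 = +1]
  = -(83 / 11)    [QR: both ≡ 3 mod 4, sign flips]
  = -(6 / 11)    [83 ≡ 6 mod 11]
  = (3 / 11)    [11 ≡ 3 mod 8 ⇒ (2 / 11) = -1]
  = -(11 / 3)    [QR: both ≡ 3 mod 4, sign flips]
  = -(2 / 3)    [11 ≡ 2 mod 3]
  = (1 / 3)    [3 ≡ 3 mod 8 ⇒ (2 / 3) = -1]
  = 1    [(1 / 3) = 1]

1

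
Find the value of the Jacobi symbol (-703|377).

(-703|377)
  = (51|377)    [-703 ≡ 51 mod 377]
  = (377|51)    [QR: 377 ≡ 1 mod 4, sign kept]
  = (20|51)    [377 ≡ 20 mod 51]
  = (5|51)    [51 ≡ 3 mod 8 ⇒ (2|51)^2 = +1]
  = (51|5)    [QR: 5 ≡ 1 mod 4, sign kept]
  = (1|5)    [51 ≡ 1 mod 5]
  = 1    [(1|5) = 1]

1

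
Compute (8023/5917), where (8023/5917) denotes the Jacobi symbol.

1

(8023/5917)
  = (2106/5917)    [8023 ≡ 2106 mod 5917]
  = -(1053/5917)    [5917 ≡ 5 mod 8 ⇒ (2/5917) = -1]
  = -(5917/1053)    [QR: 1053 ≡ 1 mod 4, sign kept]
  = -(652/1053)    [5917 ≡ 652 mod 1053]
  = -(163/1053)    [1053 ≡ 5 mod 8 ⇒ (2/1053)^2 = +1]
  = -(1053/163)    [QR: 1053 ≡ 1 mod 4, sign kept]
  = -(75/163)    [1053 ≡ 75 mod 163]
  = (163/75)    [QR: both ≡ 3 mod 4, sign flips]
  = (13/75)    [163 ≡ 13 mod 75]
  = (75/13)    [QR: 13 ≡ 1 mod 4, sign kept]
  = (10/13)    [75 ≡ 10 mod 13]
  = -(5/13)    [13 ≡ 5 mod 8 ⇒ (2/13) = -1]
  = -(13/5)    [QR: 5 ≡ 1 mod 4, sign kept]
  = -(3/5)    [13 ≡ 3 mod 5]
  = -(5/3)    [QR: 5 ≡ 1 mod 4, sign kept]
  = -(2/3)    [5 ≡ 2 mod 3]
  = (1/3)    [3 ≡ 3 mod 8 ⇒ (2/3) = -1]
  = 1    [(1/3) = 1]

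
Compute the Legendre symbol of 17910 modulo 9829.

1

(17910|9829)
  = (8081|9829)    [17910 ≡ 8081 mod 9829]
  = (9829|8081)    [QR: 8081 ≡ 1 mod 4, sign kept]
  = (1748|8081)    [9829 ≡ 1748 mod 8081]
  = (437|8081)    [8081 ≡ 1 mod 8 ⇒ (2|8081)^2 = +1]
  = (8081|437)    [QR: 437 ≡ 1 mod 4, sign kept]
  = (215|437)    [8081 ≡ 215 mod 437]
  = (437|215)    [QR: 437 ≡ 1 mod 4, sign kept]
  = (7|215)    [437 ≡ 7 mod 215]
  = -(215|7)    [QR: both ≡ 3 mod 4, sign flips]
  = -(5|7)    [215 ≡ 5 mod 7]
  = -(7|5)    [QR: 5 ≡ 1 mod 4, sign kept]
  = -(2|5)    [7 ≡ 2 mod 5]
  = (1|5)    [5 ≡ 5 mod 8 ⇒ (2|5) = -1]
  = 1    [(1|5) = 1]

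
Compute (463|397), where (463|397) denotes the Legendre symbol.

-1

Reduce the numerator: 463 ≡ 66 (mod 397), so (463|397) = (66|397).
Factor out 2: 66 = 2·33. Since 397 ≡ 5 (mod 8), (2|397) = -1. Now have -(33|397).
33 ≡ 1 (mod 4), so quadratic reciprocity gives (33|397) = (397|33). Reduce: 397 ≡ 1 (mod 33). Now have -(1|33).
(1|33) = 1. Collecting the sign factors: -1.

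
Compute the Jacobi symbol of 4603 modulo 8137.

8137 ≡ 1 (mod 4), so quadratic reciprocity gives (4603/8137) = (8137/4603). Reduce: 8137 ≡ 3534 (mod 4603). Now have (3534/4603).
Factor out 2: 3534 = 2·1767. Since 4603 ≡ 3 (mod 8), (2/4603) = -1. Now have -(1767/4603).
Both 1767 ≡ 3 and 4603 ≡ 3 (mod 4), so reciprocity gives (1767/4603) = -(4603/1767). Reduce: 4603 ≡ 1069 (mod 1767). Now have (1069/1767).
1069 ≡ 1 (mod 4), so quadratic reciprocity gives (1069/1767) = (1767/1069). Reduce: 1767 ≡ 698 (mod 1069). Now have (698/1069).
Factor out 2: 698 = 2·349. Since 1069 ≡ 5 (mod 8), (2/1069) = -1. Now have -(349/1069).
349 ≡ 1 (mod 4), so quadratic reciprocity gives (349/1069) = (1069/349). Reduce: 1069 ≡ 22 (mod 349). Now have -(22/349).
Factor out 2: 22 = 2·11. Since 349 ≡ 5 (mod 8), (2/349) = -1. Now have (11/349).
349 ≡ 1 (mod 4), so quadratic reciprocity gives (11/349) = (349/11). Reduce: 349 ≡ 8 (mod 11). Now have (8/11).
Factor out 2: 8 = 2^3. Since 11 ≡ 3 (mod 8), (2/11) = -1, and (2/11)^3 = -1. Now have -(1/11).
(1/11) = 1. Collecting the sign factors: -1.

-1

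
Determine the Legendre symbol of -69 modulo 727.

1

Reduce the numerator: -69 ≡ 658 (mod 727), so (-69/727) = (658/727).
Factor out 2: 658 = 2·329. Since 727 ≡ 7 (mod 8), (2/727) = +1. Now have (329/727).
329 ≡ 1 (mod 4), so quadratic reciprocity gives (329/727) = (727/329). Reduce: 727 ≡ 69 (mod 329). Now have (69/329).
69 ≡ 1 (mod 4), so quadratic reciprocity gives (69/329) = (329/69). Reduce: 329 ≡ 53 (mod 69). Now have (53/69).
53 ≡ 1 (mod 4), so quadratic reciprocity gives (53/69) = (69/53). Reduce: 69 ≡ 16 (mod 53). Now have (16/53).
Factor out 2: 16 = 2^4. Since 53 ≡ 5 (mod 8), (2/53) = -1, and (2/53)^4 = +1. Now have (1/53).
(1/53) = 1. Collecting the sign factors: 1.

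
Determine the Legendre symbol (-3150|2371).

Reduce the numerator: -3150 ≡ 1592 (mod 2371), so (-3150|2371) = (1592|2371).
Factor out 2: 1592 = 2^3·199. Since 2371 ≡ 3 (mod 8), (2|2371) = -1, and (2|2371)^3 = -1. Now have -(199|2371).
Both 199 ≡ 3 and 2371 ≡ 3 (mod 4), so reciprocity gives (199|2371) = -(2371|199). Reduce: 2371 ≡ 182 (mod 199). Now have (182|199).
Factor out 2: 182 = 2·91. Since 199 ≡ 7 (mod 8), (2|199) = +1. Now have (91|199).
Both 91 ≡ 3 and 199 ≡ 3 (mod 4), so reciprocity gives (91|199) = -(199|91). Reduce: 199 ≡ 17 (mod 91). Now have -(17|91).
17 ≡ 1 (mod 4), so quadratic reciprocity gives (17|91) = (91|17). Reduce: 91 ≡ 6 (mod 17). Now have -(6|17).
Factor out 2: 6 = 2·3. Since 17 ≡ 1 (mod 8), (2|17) = +1. Now have -(3|17).
17 ≡ 1 (mod 4), so quadratic reciprocity gives (3|17) = (17|3). Reduce: 17 ≡ 2 (mod 3). Now have -(2|3).
Factor out 2: 2 = 2. Since 3 ≡ 3 (mod 8), (2|3) = -1. Now have (1|3).
(1|3) = 1. Collecting the sign factors: 1.

1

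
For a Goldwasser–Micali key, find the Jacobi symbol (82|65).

(82|65)
  = (17|65)    [82 ≡ 17 mod 65]
  = (65|17)    [QR: 17 ≡ 1 mod 4, sign kept]
  = (14|17)    [65 ≡ 14 mod 17]
  = (7|17)    [17 ≡ 1 mod 8 ⇒ (2|17) = +1]
  = (17|7)    [QR: 17 ≡ 1 mod 4, sign kept]
  = (3|7)    [17 ≡ 3 mod 7]
  = -(7|3)    [QR: both ≡ 3 mod 4, sign flips]
  = -(1|3)    [7 ≡ 1 mod 3]
  = -1    [(1|3) = 1]

-1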